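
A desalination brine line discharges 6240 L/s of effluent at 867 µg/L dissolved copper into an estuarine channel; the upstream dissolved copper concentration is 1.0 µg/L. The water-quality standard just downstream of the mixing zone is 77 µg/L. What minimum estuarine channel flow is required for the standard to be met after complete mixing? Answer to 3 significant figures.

Set C_mix = 77: (Q·1.000 + 6240·867.0) / (Q + 6240) = 77
→ Q = 6240·(867.0 − 77)/(77 − 1.000) = 64860 L/s.

64900 L/s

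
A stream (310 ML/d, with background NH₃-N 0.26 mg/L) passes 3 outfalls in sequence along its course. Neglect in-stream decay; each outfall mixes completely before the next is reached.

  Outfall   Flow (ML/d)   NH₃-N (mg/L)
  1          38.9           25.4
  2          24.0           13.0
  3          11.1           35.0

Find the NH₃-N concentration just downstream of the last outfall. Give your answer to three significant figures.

4.61 mg/L

Below outfall 1: Q → 348.9 ML/d, C = (310.0·0.2600 + 38.90·25.40)/348.9 = 3.063 mg/L.
Below outfall 2: Q → 372.9 ML/d, C = (348.9·3.063 + 24.00·13.00)/372.9 = 3.702 mg/L.
Below outfall 3: Q → 384.0 ML/d, C = (372.9·3.702 + 11.10·35.00)/384.0 = 4.607 mg/L.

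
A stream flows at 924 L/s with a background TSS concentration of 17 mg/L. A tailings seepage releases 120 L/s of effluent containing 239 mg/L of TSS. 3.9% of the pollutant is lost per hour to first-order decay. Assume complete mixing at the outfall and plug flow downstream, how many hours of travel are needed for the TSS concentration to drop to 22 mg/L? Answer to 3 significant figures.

16.6 h

Mass balance: C = (924.0·17.00 + 120.0·239.0) / 1044 = 44390/1044 = 42.52 mg/L.
3.9%/h lost → k = −ln(1 − 0.039) = 0.03978 h⁻¹.
42.52·exp(−k·t) = 22 → t = ln(42.52/22)/k = 59620 s = 16.56 h.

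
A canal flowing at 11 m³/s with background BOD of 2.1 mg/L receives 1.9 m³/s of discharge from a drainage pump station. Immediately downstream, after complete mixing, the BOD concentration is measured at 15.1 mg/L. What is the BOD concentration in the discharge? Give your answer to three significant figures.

90.4 mg/L

Mass balance: 11.00·2.100 + 1.900·Cₑ = 12.90·15.10
→ Cₑ = (12.90·15.10 − 11.00·2.100) / 1.900 = 90.36 mg/L.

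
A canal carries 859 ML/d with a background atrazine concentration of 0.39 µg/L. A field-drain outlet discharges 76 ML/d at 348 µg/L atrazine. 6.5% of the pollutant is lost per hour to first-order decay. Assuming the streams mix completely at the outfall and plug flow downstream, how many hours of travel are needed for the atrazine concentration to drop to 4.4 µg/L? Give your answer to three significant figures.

27.9 h

Conservation of mass: C = (859.0·0.3900 + 76.00·348.0) / 935.0 = 26780/935.0 = 28.64 µg/L.
6.5%/h lost → k = −ln(1 − 0.065) = 0.06721 h⁻¹.
28.64·exp(−k·t) = 4.4 → t = ln(28.64/4.4)/k = 100300 s = 27.87 h.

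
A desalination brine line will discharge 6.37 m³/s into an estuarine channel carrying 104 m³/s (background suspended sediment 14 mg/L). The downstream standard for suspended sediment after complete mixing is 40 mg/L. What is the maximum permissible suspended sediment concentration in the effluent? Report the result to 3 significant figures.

464 mg/L

At the limit, (Qr·Cr + Qe·Cₑ)/(Qr + Qe) = 40:
Cₑ = (110.4·40 − 104.0·14.00) / 6.370 = 464.5 mg/L.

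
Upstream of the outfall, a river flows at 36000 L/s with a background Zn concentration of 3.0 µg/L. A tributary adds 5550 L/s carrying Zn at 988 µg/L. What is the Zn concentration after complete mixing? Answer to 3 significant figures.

135 µg/L

Mixed concentration C = ΣQC/ΣQ = (36000·3.000 + 5550·988.0) / 41550 = 5591000/41550 = 134.6 µg/L.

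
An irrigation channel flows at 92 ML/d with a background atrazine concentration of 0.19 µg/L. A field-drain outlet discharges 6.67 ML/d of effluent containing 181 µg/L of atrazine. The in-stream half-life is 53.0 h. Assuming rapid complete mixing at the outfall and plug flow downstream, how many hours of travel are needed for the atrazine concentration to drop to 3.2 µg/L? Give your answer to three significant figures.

Mass balance: C = (92.00·0.1900 + 6.670·181.0) / 98.67 = 1225/98.67 = 12.41 µg/L.
Half-life 53.0 h → k = ln 2 / 53.0 = 0.01308 h⁻¹ = 0.3139 d⁻¹.
12.41·exp(−k·t) = 3.2 → t = ln(12.41/3.2)/k = 373100 s = 103.6 h.

104 h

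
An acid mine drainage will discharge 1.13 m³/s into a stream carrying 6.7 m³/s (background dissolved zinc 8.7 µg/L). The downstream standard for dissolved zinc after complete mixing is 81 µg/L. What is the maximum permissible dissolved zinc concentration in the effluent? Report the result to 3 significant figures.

At the limit, (Qr·Cr + Qe·Cₑ)/(Qr + Qe) = 81:
Cₑ = (7.830·81 − 6.700·8.700) / 1.130 = 509.7 µg/L.

510 µg/L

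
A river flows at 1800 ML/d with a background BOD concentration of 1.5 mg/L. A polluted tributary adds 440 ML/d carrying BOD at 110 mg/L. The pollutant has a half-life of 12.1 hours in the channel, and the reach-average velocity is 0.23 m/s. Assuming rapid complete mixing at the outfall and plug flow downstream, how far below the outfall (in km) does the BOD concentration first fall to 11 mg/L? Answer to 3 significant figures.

10.5 km

After mixing, C = (1800·1.500 + 440.0·110.0) / 2240 = 51100/2240 = 22.81 mg/L.
Half-life 12.1 h → k = ln 2 / 12.1 = 0.05728 h⁻¹ = 1.375 d⁻¹.
Set 22.81·exp(−k·t) = 11 → t = ln(22.81/11)/k = 45840 s = 12.73 h.
Distance = v·t = 0.23·45840 = 10540 m = 10.54 km.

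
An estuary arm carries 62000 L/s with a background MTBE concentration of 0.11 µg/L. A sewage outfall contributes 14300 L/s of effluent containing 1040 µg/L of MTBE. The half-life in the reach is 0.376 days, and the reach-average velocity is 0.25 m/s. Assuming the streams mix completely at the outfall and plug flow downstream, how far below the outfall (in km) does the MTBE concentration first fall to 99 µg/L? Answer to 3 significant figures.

Mass balance: C = (62000·0.1100 + 14300·1040) / 76300 = 14880000/76300 = 195.0 µg/L.
Half-life 0.376 d → k = ln 2 / 0.376 = 1.843 d⁻¹.
Set 195.0·exp(−k·t) = 99 → t = ln(195.0/99)/k = 31770 s = 8.826 h.
Distance = v·t = 0.25·31770 = 7943 m = 7.943 km.

7.94 km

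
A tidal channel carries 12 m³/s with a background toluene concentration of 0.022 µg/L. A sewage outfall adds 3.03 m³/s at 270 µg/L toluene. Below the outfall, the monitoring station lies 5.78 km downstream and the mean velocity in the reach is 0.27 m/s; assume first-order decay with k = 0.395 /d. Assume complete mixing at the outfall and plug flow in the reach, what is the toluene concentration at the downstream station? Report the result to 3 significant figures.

Flow-weighted average: C = (12.00·0.02200 + 3.030·270.0) / 15.03 = 818.4/15.03 = 54.45 µg/L.
Travel time t = 5.78·1000 / 0.27 = 21410 s = 5.947 h.
Decay over the reach: 54.45·exp(−kt) = 54.45·0.9068 = 49.37 µg/L.

49.4 µg/L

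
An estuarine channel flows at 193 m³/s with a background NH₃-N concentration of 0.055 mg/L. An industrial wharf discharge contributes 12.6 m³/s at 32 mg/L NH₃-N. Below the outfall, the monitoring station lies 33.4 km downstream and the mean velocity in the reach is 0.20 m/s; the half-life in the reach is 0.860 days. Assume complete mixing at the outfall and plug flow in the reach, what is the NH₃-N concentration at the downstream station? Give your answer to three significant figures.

Mixed concentration C = ΣQC/ΣQ = (193.0·0.05500 + 12.60·32.00) / 205.6 = 413.8/205.6 = 2.013 mg/L.
Travel time t = 33.4·1000 / 0.20 = 167000 s = 46.39 h.
Half-life 0.860 d → k = ln 2 / 0.860 = 0.8060 d⁻¹.
Decay over the reach: 2.013·exp(−kt) = 2.013·0.2106 = 0.4238 mg/L.

0.424 mg/L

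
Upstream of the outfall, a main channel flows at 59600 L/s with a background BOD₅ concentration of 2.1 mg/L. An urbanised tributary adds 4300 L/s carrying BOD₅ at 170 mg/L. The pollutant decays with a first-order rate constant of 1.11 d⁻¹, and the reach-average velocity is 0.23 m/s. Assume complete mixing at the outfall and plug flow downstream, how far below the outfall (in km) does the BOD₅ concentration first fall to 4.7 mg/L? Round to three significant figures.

18.8 km

Flow-weighted average: C = (59600·2.100 + 4300·170.0) / 63900 = 856200/63900 = 13.40 mg/L.
Set 13.40·exp(−k·t) = 4.7 → t = ln(13.40/4.7)/k = 81540 s = 22.65 h.
Distance = v·t = 0.23·81540 = 18750 m = 18.75 km.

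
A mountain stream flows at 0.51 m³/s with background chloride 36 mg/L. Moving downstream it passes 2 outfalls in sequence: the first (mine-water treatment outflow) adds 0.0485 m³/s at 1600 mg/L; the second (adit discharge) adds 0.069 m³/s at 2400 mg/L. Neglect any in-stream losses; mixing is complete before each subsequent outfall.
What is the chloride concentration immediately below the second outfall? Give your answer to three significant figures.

417 mg/L

After outfall 1: Q = 0.5100 + 0.04850 = 0.5585 m³/s; C = (0.5100·36.00 + 0.04850·1600)/0.5585 = 171.8 mg/L.
After outfall 2: Q = 0.5585 + 0.06900 = 0.6275 m³/s; C = (0.5585·171.8 + 0.06900·2400)/0.6275 = 416.8 mg/L.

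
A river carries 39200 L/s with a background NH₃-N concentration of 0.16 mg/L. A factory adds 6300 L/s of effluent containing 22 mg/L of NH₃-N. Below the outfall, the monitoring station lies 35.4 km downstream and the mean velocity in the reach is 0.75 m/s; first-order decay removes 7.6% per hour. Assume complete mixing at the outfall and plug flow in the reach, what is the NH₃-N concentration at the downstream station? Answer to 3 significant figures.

1.13 mg/L

Mass balance: C = (39200·0.1600 + 6300·22.00) / 45500 = 144900/45500 = 3.184 mg/L.
Travel time t = 35.4·1000 / 0.75 = 47200 s = 13.11 h.
7.6%/h lost → k = −ln(1 − 0.076) = 0.07904 h⁻¹.
First-order decay: C = 3.184·exp(−k·t) = 3.184·0.3547 = 1.130 mg/L.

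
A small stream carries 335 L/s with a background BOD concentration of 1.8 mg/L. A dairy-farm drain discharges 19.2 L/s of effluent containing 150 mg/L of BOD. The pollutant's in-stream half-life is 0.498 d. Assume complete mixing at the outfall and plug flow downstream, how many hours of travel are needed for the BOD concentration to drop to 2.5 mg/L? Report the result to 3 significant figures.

Conservation of mass: C = (335.0·1.800 + 19.20·150.0) / 354.2 = 3483/354.2 = 9.833 mg/L.
Half-life 0.498 d → k = ln 2 / 0.498 = 1.392 d⁻¹.
9.833·exp(−k·t) = 2.5 → t = ln(9.833/2.5)/k = 85010 s = 23.61 h.

23.6 h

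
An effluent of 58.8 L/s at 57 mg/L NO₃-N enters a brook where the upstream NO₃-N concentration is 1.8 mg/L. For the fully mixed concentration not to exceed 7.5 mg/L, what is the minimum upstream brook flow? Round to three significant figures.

Set C_mix = 7.5: (Q·1.800 + 58.80·57.00) / (Q + 58.80) = 7.5
→ Q = 58.80·(57.00 − 7.5)/(7.5 − 1.800) = 510.6 L/s.

511 L/s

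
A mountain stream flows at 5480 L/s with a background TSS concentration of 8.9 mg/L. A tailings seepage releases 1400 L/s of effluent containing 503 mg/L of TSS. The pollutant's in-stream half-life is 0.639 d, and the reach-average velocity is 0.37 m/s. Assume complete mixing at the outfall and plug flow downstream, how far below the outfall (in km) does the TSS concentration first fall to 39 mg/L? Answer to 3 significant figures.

30.4 km

Conservation of mass: C = (5480·8.900 + 1400·503.0) / 6880 = 753000/6880 = 109.4 mg/L.
Half-life 0.639 d → k = ln 2 / 0.639 = 1.085 d⁻¹.
Set 109.4·exp(−k·t) = 39 → t = ln(109.4/39)/k = 82190 s = 22.83 h.
Distance = v·t = 0.37·82190 = 30410 m = 30.41 km.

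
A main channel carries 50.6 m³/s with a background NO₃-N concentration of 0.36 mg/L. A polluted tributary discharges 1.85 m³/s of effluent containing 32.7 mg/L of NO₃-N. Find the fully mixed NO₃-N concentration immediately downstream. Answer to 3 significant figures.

Mixed concentration C = ΣQC/ΣQ = (50.60·0.3600 + 1.850·32.70) / 52.45 = 78.71/52.45 = 1.501 mg/L.

1.50 mg/L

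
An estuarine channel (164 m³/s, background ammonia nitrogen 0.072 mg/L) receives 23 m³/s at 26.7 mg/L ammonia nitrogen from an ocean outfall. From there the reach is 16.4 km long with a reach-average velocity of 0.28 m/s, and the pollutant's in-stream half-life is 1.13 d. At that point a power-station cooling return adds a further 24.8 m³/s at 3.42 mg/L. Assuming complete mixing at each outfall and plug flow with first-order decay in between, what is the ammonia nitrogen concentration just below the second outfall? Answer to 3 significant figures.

Conservation of mass: C = (164.0·0.07200 + 23.00·26.70) / 187.0 = 625.9/187.0 = 3.347 mg/L; combined flow 187.0 m³/s.
Travel time t = 16.4·1000 / 0.28 = 58570 s = 16.27 h.
Half-life 1.13 d → k = ln 2 / 1.13 = 0.6134 d⁻¹.
Decay over the reach: 3.347·exp(−kt) = 3.347·0.6598 = 2.208 mg/L.
Second outfall: C = (187.0·2.208 + 24.80·3.420)/211.8 = 2.350 mg/L.

2.35 mg/L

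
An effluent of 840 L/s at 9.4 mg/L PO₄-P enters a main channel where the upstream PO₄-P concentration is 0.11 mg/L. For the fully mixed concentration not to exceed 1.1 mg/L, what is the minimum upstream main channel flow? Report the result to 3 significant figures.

7040 L/s

Set C_mix = 1.1: (Q·0.1100 + 840.0·9.400) / (Q + 840.0) = 1.1
→ Q = 840.0·(9.400 − 1.1)/(1.1 − 0.1100) = 7042 L/s.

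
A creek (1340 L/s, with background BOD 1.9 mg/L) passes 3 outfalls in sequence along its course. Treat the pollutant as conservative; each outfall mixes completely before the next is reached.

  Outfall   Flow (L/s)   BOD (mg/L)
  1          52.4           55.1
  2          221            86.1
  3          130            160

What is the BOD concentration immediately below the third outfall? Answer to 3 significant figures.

After outfall 1: Q = 1340 + 52.40 = 1392 L/s; C = (1340·1.900 + 52.40·55.10)/1392 = 3.902 mg/L.
After outfall 2: Q = 1392 + 221.0 = 1613 L/s; C = (1392·3.902 + 221.0·86.10)/1613 = 15.16 mg/L.
After outfall 3: Q = 1613 + 130.0 = 1743 L/s; C = (1613·15.16 + 130.0·160.0)/1743 = 25.96 mg/L.

26.0 mg/L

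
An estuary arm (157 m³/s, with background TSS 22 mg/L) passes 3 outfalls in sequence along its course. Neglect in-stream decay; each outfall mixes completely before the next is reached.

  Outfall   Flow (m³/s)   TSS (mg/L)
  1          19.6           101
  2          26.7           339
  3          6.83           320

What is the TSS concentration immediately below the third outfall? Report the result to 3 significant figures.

After outfall 1: Q = 157.0 + 19.60 = 176.6 m³/s; C = (157.0·22.00 + 19.60·101.0)/176.6 = 30.77 mg/L.
After outfall 2: Q = 176.6 + 26.70 = 203.3 m³/s; C = (176.6·30.77 + 26.70·339.0)/203.3 = 71.25 mg/L.
After outfall 3: Q = 203.3 + 6.830 = 210.1 m³/s; C = (203.3·71.25 + 6.830·320.0)/210.1 = 79.33 mg/L.

79.3 mg/L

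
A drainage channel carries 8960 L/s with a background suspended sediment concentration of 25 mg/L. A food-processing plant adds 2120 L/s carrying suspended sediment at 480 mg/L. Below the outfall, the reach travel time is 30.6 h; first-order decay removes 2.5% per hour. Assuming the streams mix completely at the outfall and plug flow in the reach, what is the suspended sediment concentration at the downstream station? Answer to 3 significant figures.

Mixed concentration C = ΣQC/ΣQ = (8960·25.00 + 2120·480.0) / 11080 = 1242000/11080 = 112.1 mg/L.
2.5%/h lost → k = −ln(1 − 0.025) = 0.02532 h⁻¹.
Applying C = C₀e^(−kt): 112.1 × 0.4608 = 51.64 mg/L.

51.6 mg/L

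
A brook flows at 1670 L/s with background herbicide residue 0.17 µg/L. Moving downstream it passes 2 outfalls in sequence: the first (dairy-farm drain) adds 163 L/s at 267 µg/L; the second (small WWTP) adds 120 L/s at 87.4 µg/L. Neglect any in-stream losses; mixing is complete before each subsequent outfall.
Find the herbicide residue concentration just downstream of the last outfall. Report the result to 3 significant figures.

27.8 µg/L

Below outfall 1: Q → 1833 L/s, C = (1670·0.1700 + 163.0·267.0)/1833 = 23.90 µg/L.
Below outfall 2: Q → 1953 L/s, C = (1833·23.90 + 120.0·87.40)/1953 = 27.80 µg/L.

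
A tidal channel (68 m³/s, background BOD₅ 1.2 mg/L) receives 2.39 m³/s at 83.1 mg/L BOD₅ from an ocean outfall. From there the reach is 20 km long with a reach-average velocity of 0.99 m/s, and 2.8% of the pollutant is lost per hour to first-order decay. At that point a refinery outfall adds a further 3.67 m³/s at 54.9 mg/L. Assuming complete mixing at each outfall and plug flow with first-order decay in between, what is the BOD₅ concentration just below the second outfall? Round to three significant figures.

5.95 mg/L

Conservation of mass: C = (68.00·1.200 + 2.390·83.10) / 70.39 = 280.2/70.39 = 3.981 mg/L; combined flow 70.39 m³/s.
Travel time t = 20·1000 / 0.99 = 20200 s = 5.612 h.
2.8%/h lost → k = −ln(1 − 0.028) = 0.02840 h⁻¹.
After decay, C = 3.981 × e^(−kt) = 3.981 × 0.8527 = 3.394 mg/L.
Second outfall: C = (70.39·3.394 + 3.670·54.90)/74.06 = 5.947 mg/L.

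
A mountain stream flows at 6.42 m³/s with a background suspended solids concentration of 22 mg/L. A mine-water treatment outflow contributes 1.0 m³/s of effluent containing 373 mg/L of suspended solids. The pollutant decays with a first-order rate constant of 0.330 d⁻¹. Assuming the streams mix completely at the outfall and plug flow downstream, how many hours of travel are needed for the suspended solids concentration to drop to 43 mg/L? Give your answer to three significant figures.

Flow-weighted average: C = (6.420·22.00 + 1.000·373.0) / 7.420 = 514.2/7.420 = 69.30 mg/L.
69.30·exp(−k·t) = 43 → t = ln(69.30/43)/k = 125000 s = 34.71 h.

34.7 h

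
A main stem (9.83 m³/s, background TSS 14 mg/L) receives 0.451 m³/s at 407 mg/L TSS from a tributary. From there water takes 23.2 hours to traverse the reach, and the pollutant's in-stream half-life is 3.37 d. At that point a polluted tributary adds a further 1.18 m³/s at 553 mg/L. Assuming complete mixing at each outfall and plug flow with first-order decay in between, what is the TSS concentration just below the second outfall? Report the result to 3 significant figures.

Conservation of mass: C = (9.830·14.00 + 0.4510·407.0) / 10.28 = 321.2/10.28 = 31.24 mg/L; combined flow 10.28 m³/s.
Half-life 3.37 d → k = ln 2 / 3.37 = 0.2057 d⁻¹.
After decay, C = 31.24 × e^(−kt) = 31.24 × 0.8197 = 25.61 mg/L.
At the second outfall, C = (10.28·25.61 + 1.180·553.0) / (10.28 + 1.180) = 79.91 mg/L.

79.9 mg/L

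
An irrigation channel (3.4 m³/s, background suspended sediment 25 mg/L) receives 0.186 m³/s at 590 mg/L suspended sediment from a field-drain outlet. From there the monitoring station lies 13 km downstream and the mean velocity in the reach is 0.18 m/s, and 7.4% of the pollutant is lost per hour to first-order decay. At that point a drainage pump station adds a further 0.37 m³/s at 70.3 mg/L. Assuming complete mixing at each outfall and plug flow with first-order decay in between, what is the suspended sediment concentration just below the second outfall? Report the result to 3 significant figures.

Mixed concentration C = ΣQC/ΣQ = (3.400·25.00 + 0.1860·590.0) / 3.586 = 194.7/3.586 = 54.31 mg/L; combined flow 3.586 m³/s.
Travel time t = 13·1000 / 0.18 = 72220 s = 20.06 h.
7.4%/h lost → k = −ln(1 − 0.074) = 0.07688 h⁻¹.
Decay over the reach: 54.31·exp(−kt) = 54.31·0.2139 = 11.61 mg/L.
Second outfall: C = (3.586·11.61 + 0.3700·70.30)/3.956 = 17.10 mg/L.

17.1 mg/L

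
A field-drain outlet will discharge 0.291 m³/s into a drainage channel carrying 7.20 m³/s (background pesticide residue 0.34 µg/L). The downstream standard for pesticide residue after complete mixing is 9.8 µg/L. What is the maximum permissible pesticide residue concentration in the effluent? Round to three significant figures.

244 µg/L

At the limit, (Qr·Cr + Qe·Cₑ)/(Qr + Qe) = 9.8:
Cₑ = (7.491·9.8 − 7.200·0.3400) / 0.2910 = 243.9 µg/L.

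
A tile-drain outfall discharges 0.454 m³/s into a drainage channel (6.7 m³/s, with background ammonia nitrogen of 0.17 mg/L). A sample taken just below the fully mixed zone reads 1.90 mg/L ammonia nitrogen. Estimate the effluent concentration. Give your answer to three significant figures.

Mass balance: 6.700·0.1700 + 0.4540·Cₑ = 7.154·1.900
→ Cₑ = (7.154·1.900 − 6.700·0.1700) / 0.4540 = 27.43 mg/L.

27.4 mg/L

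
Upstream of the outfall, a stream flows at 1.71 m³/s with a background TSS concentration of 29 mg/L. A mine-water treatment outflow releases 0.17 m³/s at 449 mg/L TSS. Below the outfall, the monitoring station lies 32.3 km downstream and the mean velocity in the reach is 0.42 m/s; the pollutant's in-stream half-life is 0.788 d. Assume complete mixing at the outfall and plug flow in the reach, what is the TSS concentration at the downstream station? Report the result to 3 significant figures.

30.6 mg/L

Mixed concentration C = ΣQC/ΣQ = (1.710·29.00 + 0.1700·449.0) / 1.880 = 125.9/1.880 = 66.98 mg/L.
Travel time t = 32.3·1000 / 0.42 = 76900 s = 21.36 h.
Half-life 0.788 d → k = ln 2 / 0.788 = 0.8796 d⁻¹.
First-order decay: C = 66.98·exp(−k·t) = 66.98·0.4571 = 30.61 mg/L.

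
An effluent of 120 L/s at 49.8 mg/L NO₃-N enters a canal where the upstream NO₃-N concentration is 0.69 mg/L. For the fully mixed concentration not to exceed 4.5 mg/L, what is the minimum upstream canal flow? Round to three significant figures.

Set C_mix = 4.5: (Q·0.6900 + 120.0·49.80) / (Q + 120.0) = 4.5
→ Q = 120.0·(49.80 − 4.5)/(4.5 − 0.6900) = 1427 L/s.

1430 L/s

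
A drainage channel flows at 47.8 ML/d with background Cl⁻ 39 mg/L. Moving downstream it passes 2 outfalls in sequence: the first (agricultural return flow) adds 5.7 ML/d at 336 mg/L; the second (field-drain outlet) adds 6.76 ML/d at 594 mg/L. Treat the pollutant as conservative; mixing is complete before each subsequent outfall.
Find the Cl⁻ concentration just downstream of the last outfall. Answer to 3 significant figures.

Outfall 1: combined Q = 53.50 ML/d; C = (47.80·39.00 + 5.700·336.0)/53.50 = 70.64 mg/L.
Outfall 2: combined Q = 60.26 ML/d; C = (53.50·70.64 + 6.760·594.0)/60.26 = 129.4 mg/L.

129 mg/L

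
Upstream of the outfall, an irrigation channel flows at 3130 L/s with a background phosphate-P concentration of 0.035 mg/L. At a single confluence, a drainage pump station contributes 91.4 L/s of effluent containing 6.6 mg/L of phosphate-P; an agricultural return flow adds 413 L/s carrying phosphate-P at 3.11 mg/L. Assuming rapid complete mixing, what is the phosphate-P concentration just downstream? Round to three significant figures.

Mixed concentration C = ΣQC/ΣQ = (3130·0.03500 + 91.40·6.600 + 413.0·3.110) / 3634 = 1997/3634 = 0.5495 mg/L.

0.550 mg/L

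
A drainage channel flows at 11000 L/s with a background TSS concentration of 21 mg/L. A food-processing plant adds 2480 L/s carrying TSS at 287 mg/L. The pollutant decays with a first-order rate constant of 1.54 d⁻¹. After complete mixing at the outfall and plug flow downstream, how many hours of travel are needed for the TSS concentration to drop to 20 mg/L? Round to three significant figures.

Mass balance: C = (11000·21.00 + 2480·287.0) / 13480 = 942800/13480 = 69.94 mg/L.
69.94·exp(−k·t) = 20 → t = ln(69.94/20)/k = 70230 s = 19.51 h.

19.5 h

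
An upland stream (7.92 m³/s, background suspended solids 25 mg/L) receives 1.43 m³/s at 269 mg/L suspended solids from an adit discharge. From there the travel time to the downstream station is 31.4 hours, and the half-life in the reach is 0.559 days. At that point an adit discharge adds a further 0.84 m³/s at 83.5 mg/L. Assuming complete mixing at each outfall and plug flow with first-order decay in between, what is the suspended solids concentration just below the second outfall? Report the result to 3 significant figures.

18.2 mg/L

Conservation of mass: C = (7.920·25.00 + 1.430·269.0) / 9.350 = 582.7/9.350 = 62.32 mg/L; combined flow 9.350 m³/s.
Half-life 0.559 d → k = ln 2 / 0.559 = 1.240 d⁻¹.
After decay, C = 62.32 × e^(−kt) = 62.32 × 0.1974 = 12.30 mg/L.
Second outfall: C = (9.350·12.30 + 0.8400·83.50)/10.19 = 18.17 mg/L.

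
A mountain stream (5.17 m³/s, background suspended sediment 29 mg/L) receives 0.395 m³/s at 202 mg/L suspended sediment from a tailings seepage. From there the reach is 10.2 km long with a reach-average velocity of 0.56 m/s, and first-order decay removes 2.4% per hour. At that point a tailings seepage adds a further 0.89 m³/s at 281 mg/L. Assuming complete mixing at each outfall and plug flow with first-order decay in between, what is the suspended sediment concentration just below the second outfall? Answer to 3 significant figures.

70.2 mg/L

Flow-weighted average: C = (5.170·29.00 + 0.3950·202.0) / 5.565 = 229.7/5.565 = 41.28 mg/L; combined flow 5.565 m³/s.
Travel time t = 10.2·1000 / 0.56 = 18210 s = 5.060 h.
2.4%/h lost → k = −ln(1 − 0.024) = 0.02429 h⁻¹.
First-order decay: C = 41.28·exp(−k·t) = 41.28·0.8843 = 36.51 mg/L.
At the second outfall, C = (5.565·36.51 + 0.8900·281.0) / (5.565 + 0.8900) = 70.22 mg/L.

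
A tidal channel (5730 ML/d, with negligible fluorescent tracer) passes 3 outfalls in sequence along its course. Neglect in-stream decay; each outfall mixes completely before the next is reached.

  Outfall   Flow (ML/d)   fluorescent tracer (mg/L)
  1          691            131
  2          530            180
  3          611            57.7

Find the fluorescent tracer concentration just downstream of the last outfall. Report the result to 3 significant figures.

29.2 mg/L

Below outfall 1: Q → 6421 ML/d, C = (5730·0 + 691.0·131.0)/6421 = 14.10 mg/L.
Below outfall 2: Q → 6951 ML/d, C = (6421·14.10 + 530.0·180.0)/6951 = 26.75 mg/L.
Below outfall 3: Q → 7562 ML/d, C = (6951·26.75 + 611.0·57.70)/7562 = 29.25 mg/L.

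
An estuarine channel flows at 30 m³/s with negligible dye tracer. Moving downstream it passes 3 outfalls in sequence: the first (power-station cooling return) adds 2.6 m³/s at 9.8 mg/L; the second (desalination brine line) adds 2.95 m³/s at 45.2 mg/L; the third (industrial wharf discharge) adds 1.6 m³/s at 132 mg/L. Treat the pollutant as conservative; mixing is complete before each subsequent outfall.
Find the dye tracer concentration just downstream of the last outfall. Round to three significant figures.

Below outfall 1: Q → 32.60 m³/s, C = (30.00·0 + 2.600·9.800)/32.60 = 0.7816 mg/L.
Below outfall 2: Q → 35.55 m³/s, C = (32.60·0.7816 + 2.950·45.20)/35.55 = 4.468 mg/L.
Below outfall 3: Q → 37.15 m³/s, C = (35.55·4.468 + 1.600·132.0)/37.15 = 9.960 mg/L.

9.96 mg/L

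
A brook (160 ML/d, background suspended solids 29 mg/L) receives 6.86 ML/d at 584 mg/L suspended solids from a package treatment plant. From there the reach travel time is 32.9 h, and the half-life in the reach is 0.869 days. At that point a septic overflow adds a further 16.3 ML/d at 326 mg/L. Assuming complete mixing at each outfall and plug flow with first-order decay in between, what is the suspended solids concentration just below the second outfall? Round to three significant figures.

Flow-weighted average: C = (160.0·29.00 + 6.860·584.0) / 166.9 = 8646/166.9 = 51.82 mg/L; combined flow 166.9 ML/d.
Half-life 0.869 d → k = ln 2 / 0.869 = 0.7976 d⁻¹.
First-order decay: C = 51.82·exp(−k·t) = 51.82·0.3351 = 17.36 mg/L.
Second outfall: C = (166.9·17.36 + 16.30·326.0)/183.2 = 44.83 mg/L.

44.8 mg/L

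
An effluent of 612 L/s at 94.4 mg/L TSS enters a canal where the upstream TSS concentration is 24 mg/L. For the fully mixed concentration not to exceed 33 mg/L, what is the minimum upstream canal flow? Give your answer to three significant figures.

4180 L/s

Set C_mix = 33: (Q·24.00 + 612.0·94.40) / (Q + 612.0) = 33
→ Q = 612.0·(94.40 − 33)/(33 − 24.00) = 4175 L/s.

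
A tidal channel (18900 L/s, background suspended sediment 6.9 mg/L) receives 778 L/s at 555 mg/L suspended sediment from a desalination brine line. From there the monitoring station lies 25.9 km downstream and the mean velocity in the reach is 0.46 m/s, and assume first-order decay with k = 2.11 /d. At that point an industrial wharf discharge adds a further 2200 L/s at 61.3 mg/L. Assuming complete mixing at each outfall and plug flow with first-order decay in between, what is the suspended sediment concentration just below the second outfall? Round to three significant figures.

12.7 mg/L

Conservation of mass: C = (18900·6.900 + 778.0·555.0) / 19680 = 562200/19680 = 28.57 mg/L; combined flow 19680 L/s.
Travel time t = 25.9·1000 / 0.46 = 56300 s = 15.64 h.
Decay over the reach: 28.57·exp(−kt) = 28.57·0.2528 = 7.223 mg/L.
At the second outfall, C = (19680·7.223 + 2200·61.30) / (19680 + 2200) = 12.66 mg/L.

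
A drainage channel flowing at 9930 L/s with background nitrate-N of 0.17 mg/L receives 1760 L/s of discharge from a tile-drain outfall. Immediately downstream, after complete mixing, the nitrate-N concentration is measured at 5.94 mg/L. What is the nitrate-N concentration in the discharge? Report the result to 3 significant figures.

38.5 mg/L

Mass balance: 9930·0.1700 + 1760·Cₑ = 11690·5.940
→ Cₑ = (11690·5.940 − 9930·0.1700) / 1760 = 38.49 mg/L.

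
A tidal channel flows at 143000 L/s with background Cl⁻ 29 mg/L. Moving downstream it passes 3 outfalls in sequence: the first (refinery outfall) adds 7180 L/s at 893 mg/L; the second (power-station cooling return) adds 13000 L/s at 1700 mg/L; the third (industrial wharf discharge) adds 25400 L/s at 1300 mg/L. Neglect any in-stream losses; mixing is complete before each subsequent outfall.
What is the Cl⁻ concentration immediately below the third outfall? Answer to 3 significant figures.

348 mg/L

Below outfall 1: Q → 150200 L/s, C = (143000·29.00 + 7180·893.0)/150200 = 70.31 mg/L.
Below outfall 2: Q → 163200 L/s, C = (150200·70.31 + 13000·1700)/163200 = 200.1 mg/L.
Below outfall 3: Q → 188600 L/s, C = (163200·200.1 + 25400·1300)/188600 = 348.3 mg/L.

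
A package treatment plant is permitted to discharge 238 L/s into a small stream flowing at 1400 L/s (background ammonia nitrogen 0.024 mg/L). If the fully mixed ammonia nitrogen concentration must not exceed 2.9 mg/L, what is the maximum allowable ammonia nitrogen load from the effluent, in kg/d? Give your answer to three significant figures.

Mass balance at the limit: 1400·0.02400 + 238.0·Cₑ = 1638·2.9 → Cₑ = 19.82 mg/L.
238.0 L/s = 0.2380 m³/s. Load = 0.2380 m³/s × 19.82 g/m³ × 86 400 s/d = 407.5 kg/d.

408 kg/d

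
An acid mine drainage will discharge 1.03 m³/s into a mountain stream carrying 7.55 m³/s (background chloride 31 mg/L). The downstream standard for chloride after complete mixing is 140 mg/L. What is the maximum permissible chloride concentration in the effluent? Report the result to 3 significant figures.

939 mg/L

At the limit, (Qr·Cr + Qe·Cₑ)/(Qr + Qe) = 140:
Cₑ = (8.580·140 − 7.550·31.00) / 1.030 = 939.0 mg/L.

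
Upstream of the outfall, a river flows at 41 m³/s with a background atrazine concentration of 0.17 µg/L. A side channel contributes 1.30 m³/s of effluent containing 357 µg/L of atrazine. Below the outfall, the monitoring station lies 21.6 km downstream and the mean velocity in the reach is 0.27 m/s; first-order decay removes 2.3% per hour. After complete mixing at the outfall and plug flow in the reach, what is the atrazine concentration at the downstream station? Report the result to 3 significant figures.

Conservation of mass: C = (41.00·0.1700 + 1.300·357.0) / 42.30 = 471.1/42.30 = 11.14 µg/L.
Travel time t = 21.6·1000 / 0.27 = 80000 s = 22.22 h.
2.3%/h lost → k = −ln(1 − 0.023) = 0.02327 h⁻¹.
First-order decay: C = 11.14·exp(−k·t) = 11.14·0.5963 = 6.640 µg/L.

6.64 µg/L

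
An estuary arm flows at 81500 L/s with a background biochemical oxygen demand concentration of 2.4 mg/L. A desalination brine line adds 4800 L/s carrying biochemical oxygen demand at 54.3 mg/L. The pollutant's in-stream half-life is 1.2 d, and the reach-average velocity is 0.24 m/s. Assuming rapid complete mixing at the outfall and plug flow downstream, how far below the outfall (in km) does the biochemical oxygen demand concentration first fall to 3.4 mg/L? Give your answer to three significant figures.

15.8 km

Flow-weighted average: C = (81500·2.400 + 4800·54.30) / 86300 = 456200/86300 = 5.287 mg/L.
Half-life 1.2 d → k = ln 2 / 1.2 = 0.5776 d⁻¹.
Set 5.287·exp(−k·t) = 3.4 → t = ln(5.287/3.4)/k = 66030 s = 18.34 h.
Distance = v·t = 0.24·66030 = 15850 m = 15.85 km.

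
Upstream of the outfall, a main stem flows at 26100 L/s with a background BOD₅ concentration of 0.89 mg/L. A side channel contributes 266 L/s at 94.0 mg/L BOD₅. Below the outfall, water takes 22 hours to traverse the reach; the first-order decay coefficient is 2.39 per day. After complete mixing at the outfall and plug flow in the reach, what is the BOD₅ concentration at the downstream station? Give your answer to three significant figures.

0.205 mg/L

Conservation of mass: C = (26100·0.8900 + 266.0·94.00) / 26370 = 48230/26370 = 1.829 mg/L.
Decay over the reach: 1.829·exp(−kt) = 1.829·0.1118 = 0.2046 mg/L.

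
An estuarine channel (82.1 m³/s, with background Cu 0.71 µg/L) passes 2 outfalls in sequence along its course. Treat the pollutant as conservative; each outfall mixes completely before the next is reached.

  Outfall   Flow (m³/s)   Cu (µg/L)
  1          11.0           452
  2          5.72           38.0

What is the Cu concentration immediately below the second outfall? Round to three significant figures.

53.1 µg/L

After outfall 1: Q = 82.10 + 11.00 = 93.10 m³/s; C = (82.10·0.7100 + 11.00·452.0)/93.10 = 54.03 µg/L.
After outfall 2: Q = 93.10 + 5.720 = 98.82 m³/s; C = (93.10·54.03 + 5.720·38.00)/98.82 = 53.10 µg/L.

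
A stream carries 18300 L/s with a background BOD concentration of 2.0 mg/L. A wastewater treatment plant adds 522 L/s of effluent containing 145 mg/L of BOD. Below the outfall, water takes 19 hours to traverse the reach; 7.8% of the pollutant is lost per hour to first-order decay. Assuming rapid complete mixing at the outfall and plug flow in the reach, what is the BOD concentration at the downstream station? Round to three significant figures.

1.28 mg/L

Conservation of mass: C = (18300·2.000 + 522.0·145.0) / 18820 = 112300/18820 = 5.966 mg/L.
7.8%/h lost → k = −ln(1 − 0.078) = 0.08121 h⁻¹.
First-order decay: C = 5.966·exp(−k·t) = 5.966·0.2137 = 1.275 mg/L.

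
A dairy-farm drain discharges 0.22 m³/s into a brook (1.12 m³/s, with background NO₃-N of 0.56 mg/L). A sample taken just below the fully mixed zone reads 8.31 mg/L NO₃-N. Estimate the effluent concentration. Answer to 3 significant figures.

47.8 mg/L

Mass balance: 1.120·0.5600 + 0.2200·Cₑ = 1.340·8.310
→ Cₑ = (1.340·8.310 − 1.120·0.5600) / 0.2200 = 47.76 mg/L.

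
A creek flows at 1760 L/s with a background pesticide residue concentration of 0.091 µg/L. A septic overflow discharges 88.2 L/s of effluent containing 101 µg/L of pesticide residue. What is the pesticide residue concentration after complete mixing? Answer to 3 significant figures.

Mass balance: C = (1760·0.09100 + 88.20·101.0) / 1848 = 9068/1848 = 4.907 µg/L.

4.91 µg/L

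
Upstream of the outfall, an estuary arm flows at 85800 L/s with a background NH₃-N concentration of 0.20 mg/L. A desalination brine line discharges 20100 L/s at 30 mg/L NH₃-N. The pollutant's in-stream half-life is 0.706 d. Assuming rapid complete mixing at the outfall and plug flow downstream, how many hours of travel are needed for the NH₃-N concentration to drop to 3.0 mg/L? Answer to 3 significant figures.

16.4 h

Conservation of mass: C = (85800·0.2000 + 20100·30.00) / 105900 = 620200/105900 = 5.856 mg/L.
Half-life 0.706 d → k = ln 2 / 0.706 = 0.9818 d⁻¹.
5.856·exp(−k·t) = 3.0 → t = ln(5.856/3.0)/k = 58860 s = 16.35 h.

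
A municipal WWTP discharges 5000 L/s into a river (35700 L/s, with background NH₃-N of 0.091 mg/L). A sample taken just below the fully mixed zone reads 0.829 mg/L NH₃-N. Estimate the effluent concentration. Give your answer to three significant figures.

Mass balance: 35700·0.09100 + 5000·Cₑ = 40700·0.8290
→ Cₑ = (40700·0.8290 − 35700·0.09100) / 5000 = 6.098 mg/L.

6.10 mg/L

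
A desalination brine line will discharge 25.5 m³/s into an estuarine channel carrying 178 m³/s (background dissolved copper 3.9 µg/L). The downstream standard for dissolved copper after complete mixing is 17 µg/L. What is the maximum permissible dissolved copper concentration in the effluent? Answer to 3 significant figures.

At the limit, (Qr·Cr + Qe·Cₑ)/(Qr + Qe) = 17:
Cₑ = (203.5·17 − 178.0·3.900) / 25.50 = 108.4 µg/L.

108 µg/L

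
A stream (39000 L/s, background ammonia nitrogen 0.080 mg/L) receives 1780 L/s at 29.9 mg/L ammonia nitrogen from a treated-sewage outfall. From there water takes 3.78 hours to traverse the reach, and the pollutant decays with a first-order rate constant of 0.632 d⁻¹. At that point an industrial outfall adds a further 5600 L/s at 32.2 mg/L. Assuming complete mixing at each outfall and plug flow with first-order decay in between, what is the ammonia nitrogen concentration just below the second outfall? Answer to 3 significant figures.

4.99 mg/L

After mixing, C = (39000·0.08000 + 1780·29.90) / 40780 = 56340/40780 = 1.382 mg/L; combined flow 40780 L/s.
After decay, C = 1.382 × e^(−kt) = 1.382 × 0.9053 = 1.251 mg/L.
At the second outfall, C = (40780·1.251 + 5600·32.20) / (40780 + 5600) = 4.988 mg/L.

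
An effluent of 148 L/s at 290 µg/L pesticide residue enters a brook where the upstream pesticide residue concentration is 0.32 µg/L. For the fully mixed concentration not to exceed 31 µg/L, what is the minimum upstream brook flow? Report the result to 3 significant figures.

Set C_mix = 31: (Q·0.3200 + 148.0·290.0) / (Q + 148.0) = 31
→ Q = 148.0·(290.0 − 31)/(31 − 0.3200) = 1249 L/s.

1250 L/s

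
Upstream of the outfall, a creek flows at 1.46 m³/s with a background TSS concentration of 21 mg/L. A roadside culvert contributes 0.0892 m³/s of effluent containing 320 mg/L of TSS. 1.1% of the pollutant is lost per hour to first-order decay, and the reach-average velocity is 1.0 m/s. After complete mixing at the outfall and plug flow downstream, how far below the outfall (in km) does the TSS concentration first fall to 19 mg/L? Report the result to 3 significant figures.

227 km

Flow-weighted average: C = (1.460·21.00 + 0.08920·320.0) / 1.549 = 59.20/1.549 = 38.22 mg/L.
1.1%/h lost → k = −ln(1 − 0.011) = 0.01106 h⁻¹.
Set 38.22·exp(−k·t) = 19 → t = ln(38.22/19)/k = 227400 s = 63.18 h.
Distance = v·t = 1.0·227400 = 227400 m = 227.4 km.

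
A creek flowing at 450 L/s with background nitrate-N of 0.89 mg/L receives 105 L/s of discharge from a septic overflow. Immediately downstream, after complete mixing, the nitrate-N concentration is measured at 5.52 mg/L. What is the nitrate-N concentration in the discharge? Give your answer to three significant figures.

25.4 mg/L

Mass balance: 450.0·0.8900 + 105.0·Cₑ = 555.0·5.520
→ Cₑ = (555.0·5.520 − 450.0·0.8900) / 105.0 = 25.36 mg/L.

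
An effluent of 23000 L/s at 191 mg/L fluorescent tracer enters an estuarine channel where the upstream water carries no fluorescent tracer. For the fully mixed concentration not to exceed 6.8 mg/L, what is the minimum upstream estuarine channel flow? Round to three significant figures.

623000 L/s

Set C_mix = 6.8: (Q·0 + 23000·191.0) / (Q + 23000) = 6.8
→ Q = 23000·(191.0 − 6.8)/(6.8 − 0) = 623000 L/s.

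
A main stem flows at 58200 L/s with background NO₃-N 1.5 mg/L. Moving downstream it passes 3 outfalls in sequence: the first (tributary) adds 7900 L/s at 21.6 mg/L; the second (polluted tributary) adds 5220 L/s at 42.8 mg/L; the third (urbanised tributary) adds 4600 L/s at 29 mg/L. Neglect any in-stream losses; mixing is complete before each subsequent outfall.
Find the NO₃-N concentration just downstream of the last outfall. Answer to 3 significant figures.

Outfall 1: combined Q = 66100 L/s; C = (58200·1.500 + 7900·21.60)/66100 = 3.902 mg/L.
Outfall 2: combined Q = 71320 L/s; C = (66100·3.902 + 5220·42.80)/71320 = 6.749 mg/L.
Outfall 3: combined Q = 75920 L/s; C = (71320·6.749 + 4600·29.00)/75920 = 8.097 mg/L.

8.10 mg/L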